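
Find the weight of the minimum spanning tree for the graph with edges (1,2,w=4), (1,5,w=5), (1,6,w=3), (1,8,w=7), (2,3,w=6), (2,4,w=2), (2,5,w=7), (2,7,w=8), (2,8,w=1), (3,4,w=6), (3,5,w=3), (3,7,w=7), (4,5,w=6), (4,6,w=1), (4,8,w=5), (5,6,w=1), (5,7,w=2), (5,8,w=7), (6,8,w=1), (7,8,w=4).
12 (MST edges: (1,6,w=3), (2,8,w=1), (3,5,w=3), (4,6,w=1), (5,6,w=1), (5,7,w=2), (6,8,w=1); sum of weights 3 + 1 + 3 + 1 + 1 + 2 + 1 = 12)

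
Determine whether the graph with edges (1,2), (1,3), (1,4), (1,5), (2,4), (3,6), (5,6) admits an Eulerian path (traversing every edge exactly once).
Yes — and in fact it has an Eulerian circuit (the graph is connected and all 6 vertices have even degree)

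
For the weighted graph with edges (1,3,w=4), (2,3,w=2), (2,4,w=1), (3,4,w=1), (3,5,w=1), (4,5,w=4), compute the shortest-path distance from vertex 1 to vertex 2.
6 (path: 1 -> 3 -> 2; weights 4 + 2 = 6)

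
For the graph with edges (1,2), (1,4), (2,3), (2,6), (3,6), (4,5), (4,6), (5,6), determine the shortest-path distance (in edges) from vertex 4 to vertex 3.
2 (path: 4 -> 6 -> 3, 2 edges)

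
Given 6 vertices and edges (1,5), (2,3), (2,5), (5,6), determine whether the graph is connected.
No, it has 2 components: {1, 2, 3, 5, 6}, {4}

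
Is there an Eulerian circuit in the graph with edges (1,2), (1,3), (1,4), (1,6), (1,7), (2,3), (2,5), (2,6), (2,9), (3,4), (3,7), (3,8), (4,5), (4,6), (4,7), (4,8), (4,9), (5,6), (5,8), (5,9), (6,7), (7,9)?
No (8 vertices have odd degree: {1, 2, 3, 4, 5, 6, 7, 8}; Eulerian circuit requires 0)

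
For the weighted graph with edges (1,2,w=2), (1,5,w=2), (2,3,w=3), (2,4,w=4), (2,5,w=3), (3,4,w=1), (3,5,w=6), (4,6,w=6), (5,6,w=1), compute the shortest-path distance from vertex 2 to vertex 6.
4 (path: 2 -> 5 -> 6; weights 3 + 1 = 4)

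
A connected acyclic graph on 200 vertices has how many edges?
199 (A tree on V vertices has V - 1 edges, so 200 - 1 = 199)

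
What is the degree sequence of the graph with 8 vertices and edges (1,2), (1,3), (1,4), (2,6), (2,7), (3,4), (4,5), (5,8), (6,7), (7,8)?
[3, 3, 3, 3, 2, 2, 2, 2] (degrees: deg(1)=3, deg(2)=3, deg(3)=2, deg(4)=3, deg(5)=2, deg(6)=2, deg(7)=3, deg(8)=2)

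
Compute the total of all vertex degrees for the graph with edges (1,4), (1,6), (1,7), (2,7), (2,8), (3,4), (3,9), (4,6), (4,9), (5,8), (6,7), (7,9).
24 (handshake: sum of degrees = 2|E| = 2 x 12 = 24)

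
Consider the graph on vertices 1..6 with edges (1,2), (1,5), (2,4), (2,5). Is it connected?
No, it has 3 components: {1, 2, 4, 5}, {3}, {6}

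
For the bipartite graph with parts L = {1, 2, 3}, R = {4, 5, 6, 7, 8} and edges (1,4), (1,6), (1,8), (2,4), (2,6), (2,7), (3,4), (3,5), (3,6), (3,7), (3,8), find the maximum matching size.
3 (matching: (1,8), (2,7), (3,6); upper bound min(|L|,|R|) = min(3,5) = 3)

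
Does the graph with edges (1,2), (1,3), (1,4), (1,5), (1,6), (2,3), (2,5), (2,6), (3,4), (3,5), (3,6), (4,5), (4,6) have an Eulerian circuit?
No (2 vertices have odd degree: {1, 3}; Eulerian circuit requires 0)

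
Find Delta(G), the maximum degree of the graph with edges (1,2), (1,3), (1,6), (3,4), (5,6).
3 (attained at vertex 1)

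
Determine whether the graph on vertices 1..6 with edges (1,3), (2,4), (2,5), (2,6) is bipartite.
Yes. Partition: {1, 2}, {3, 4, 5, 6}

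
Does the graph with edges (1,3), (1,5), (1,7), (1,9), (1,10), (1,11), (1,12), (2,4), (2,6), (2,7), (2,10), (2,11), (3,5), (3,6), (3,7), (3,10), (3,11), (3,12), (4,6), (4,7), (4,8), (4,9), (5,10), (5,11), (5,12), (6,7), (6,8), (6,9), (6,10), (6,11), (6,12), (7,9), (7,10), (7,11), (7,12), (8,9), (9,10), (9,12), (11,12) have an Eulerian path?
No (12 vertices have odd degree: {1, 2, 3, 4, 5, 6, 7, 8, 9, 10, 11, 12}; Eulerian path requires 0 or 2)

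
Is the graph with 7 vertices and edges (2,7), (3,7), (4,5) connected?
No, it has 4 components: {1}, {2, 3, 7}, {4, 5}, {6}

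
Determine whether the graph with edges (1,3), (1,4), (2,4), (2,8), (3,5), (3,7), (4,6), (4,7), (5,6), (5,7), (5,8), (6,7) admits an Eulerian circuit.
No (2 vertices have odd degree: {3, 6}; Eulerian circuit requires 0)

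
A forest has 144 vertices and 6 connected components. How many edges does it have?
138 (Each of the 6 component trees on V_i vertices has V_i - 1 edges; summing gives V - C = 144 - 6 = 138)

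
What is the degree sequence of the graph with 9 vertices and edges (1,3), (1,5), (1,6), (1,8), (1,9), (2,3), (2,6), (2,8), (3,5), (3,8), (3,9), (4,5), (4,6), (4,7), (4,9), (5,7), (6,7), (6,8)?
[5, 5, 5, 4, 4, 4, 3, 3, 3] (degrees: deg(1)=5, deg(2)=3, deg(3)=5, deg(4)=4, deg(5)=4, deg(6)=5, deg(7)=3, deg(8)=4, deg(9)=3)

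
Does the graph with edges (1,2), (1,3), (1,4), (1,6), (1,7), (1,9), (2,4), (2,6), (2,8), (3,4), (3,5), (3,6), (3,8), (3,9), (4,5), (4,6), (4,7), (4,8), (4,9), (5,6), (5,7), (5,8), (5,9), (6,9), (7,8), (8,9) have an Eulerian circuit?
Yes (the graph is connected and all 9 vertices have even degree)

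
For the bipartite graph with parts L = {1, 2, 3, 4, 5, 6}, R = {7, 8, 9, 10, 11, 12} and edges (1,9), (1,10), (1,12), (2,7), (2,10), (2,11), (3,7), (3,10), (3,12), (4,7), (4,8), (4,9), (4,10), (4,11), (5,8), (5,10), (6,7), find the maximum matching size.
6 (matching: (1,12), (2,11), (3,10), (4,9), (5,8), (6,7); upper bound min(|L|,|R|) = min(6,6) = 6)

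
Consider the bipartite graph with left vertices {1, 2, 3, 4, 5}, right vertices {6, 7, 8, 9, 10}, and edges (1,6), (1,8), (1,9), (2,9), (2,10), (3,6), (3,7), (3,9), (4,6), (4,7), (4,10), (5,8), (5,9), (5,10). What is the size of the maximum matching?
5 (matching: (1,9), (2,10), (3,7), (4,6), (5,8); upper bound min(|L|,|R|) = min(5,5) = 5)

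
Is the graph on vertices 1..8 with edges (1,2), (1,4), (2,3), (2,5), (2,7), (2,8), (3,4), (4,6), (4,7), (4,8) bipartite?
Yes. Partition: {1, 3, 5, 6, 7, 8}, {2, 4}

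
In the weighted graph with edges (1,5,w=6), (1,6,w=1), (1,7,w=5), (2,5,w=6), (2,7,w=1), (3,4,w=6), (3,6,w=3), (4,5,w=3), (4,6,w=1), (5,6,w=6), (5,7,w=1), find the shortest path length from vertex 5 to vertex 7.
1 (path: 5 -> 7; weights 1 = 1)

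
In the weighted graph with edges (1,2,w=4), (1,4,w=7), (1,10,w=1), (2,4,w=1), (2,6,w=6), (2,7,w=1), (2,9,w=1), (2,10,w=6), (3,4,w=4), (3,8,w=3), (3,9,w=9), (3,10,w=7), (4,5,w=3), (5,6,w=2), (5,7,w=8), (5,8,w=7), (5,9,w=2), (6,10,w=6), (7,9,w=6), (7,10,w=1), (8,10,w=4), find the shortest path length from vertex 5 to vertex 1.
6 (path: 5 -> 9 -> 2 -> 7 -> 10 -> 1; weights 2 + 1 + 1 + 1 + 1 = 6)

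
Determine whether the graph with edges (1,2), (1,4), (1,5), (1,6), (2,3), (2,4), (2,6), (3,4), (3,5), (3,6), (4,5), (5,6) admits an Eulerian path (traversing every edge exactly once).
Yes — and in fact it has an Eulerian circuit (the graph is connected and all 6 vertices have even degree)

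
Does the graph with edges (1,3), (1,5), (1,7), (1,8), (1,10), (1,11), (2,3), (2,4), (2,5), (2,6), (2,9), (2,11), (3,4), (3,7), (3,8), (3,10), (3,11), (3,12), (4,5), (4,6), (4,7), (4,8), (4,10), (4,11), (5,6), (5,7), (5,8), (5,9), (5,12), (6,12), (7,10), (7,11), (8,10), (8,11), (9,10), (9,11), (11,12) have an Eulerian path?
Yes — and in fact it has an Eulerian circuit (the graph is connected and all 12 vertices have even degree)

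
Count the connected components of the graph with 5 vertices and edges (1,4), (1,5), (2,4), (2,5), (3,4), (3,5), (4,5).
1 (components: {1, 2, 3, 4, 5})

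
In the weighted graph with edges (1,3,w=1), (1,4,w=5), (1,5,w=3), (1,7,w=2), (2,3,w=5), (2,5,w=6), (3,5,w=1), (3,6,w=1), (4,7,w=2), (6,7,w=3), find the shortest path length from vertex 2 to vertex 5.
6 (path: 2 -> 5; weights 6 = 6)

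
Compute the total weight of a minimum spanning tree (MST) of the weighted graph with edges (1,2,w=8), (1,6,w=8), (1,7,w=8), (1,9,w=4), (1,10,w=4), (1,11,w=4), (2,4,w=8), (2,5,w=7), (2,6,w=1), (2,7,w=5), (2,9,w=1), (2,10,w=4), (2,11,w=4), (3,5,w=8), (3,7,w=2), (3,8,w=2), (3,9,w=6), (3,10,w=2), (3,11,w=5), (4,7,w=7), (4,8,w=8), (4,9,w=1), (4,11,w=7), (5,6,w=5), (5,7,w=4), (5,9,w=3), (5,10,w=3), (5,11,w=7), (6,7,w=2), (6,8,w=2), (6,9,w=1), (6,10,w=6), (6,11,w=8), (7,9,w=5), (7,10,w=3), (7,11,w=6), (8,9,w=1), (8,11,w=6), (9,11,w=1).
18 (MST edges: (1,11,w=4), (2,6,w=1), (2,9,w=1), (3,7,w=2), (3,8,w=2), (3,10,w=2), (4,9,w=1), (5,9,w=3), (8,9,w=1), (9,11,w=1); sum of weights 4 + 1 + 1 + 2 + 2 + 2 + 1 + 3 + 1 + 1 = 18)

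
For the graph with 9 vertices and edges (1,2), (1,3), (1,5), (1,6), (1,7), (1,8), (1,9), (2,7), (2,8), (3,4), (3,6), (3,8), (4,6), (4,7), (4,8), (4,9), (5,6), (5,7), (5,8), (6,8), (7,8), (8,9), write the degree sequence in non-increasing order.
[8, 7, 5, 5, 5, 4, 4, 3, 3] (degrees: deg(1)=7, deg(2)=3, deg(3)=4, deg(4)=5, deg(5)=4, deg(6)=5, deg(7)=5, deg(8)=8, deg(9)=3)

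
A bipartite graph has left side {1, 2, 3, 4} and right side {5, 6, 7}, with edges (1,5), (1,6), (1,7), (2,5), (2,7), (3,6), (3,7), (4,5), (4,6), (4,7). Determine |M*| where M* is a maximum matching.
3 (matching: (1,7), (2,5), (3,6); upper bound min(|L|,|R|) = min(4,3) = 3)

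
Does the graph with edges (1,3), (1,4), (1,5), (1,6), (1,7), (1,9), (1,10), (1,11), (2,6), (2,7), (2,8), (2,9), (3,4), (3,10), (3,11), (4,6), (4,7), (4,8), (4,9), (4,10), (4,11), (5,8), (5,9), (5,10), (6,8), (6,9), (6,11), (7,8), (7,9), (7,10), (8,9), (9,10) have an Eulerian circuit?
Yes (the graph is connected and all 11 vertices have even degree)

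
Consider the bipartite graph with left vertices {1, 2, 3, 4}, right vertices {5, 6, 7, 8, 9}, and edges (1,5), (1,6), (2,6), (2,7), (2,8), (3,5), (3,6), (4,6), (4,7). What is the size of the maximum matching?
4 (matching: (1,6), (2,8), (3,5), (4,7); upper bound min(|L|,|R|) = min(4,5) = 4)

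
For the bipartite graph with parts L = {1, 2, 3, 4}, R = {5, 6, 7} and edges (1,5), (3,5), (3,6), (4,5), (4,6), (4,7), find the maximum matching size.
3 (matching: (1,5), (3,6), (4,7); upper bound min(|L|,|R|) = min(4,3) = 3)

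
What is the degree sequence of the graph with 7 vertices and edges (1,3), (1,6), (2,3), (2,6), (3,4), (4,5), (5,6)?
[3, 3, 2, 2, 2, 2, 0] (degrees: deg(1)=2, deg(2)=2, deg(3)=3, deg(4)=2, deg(5)=2, deg(6)=3, deg(7)=0)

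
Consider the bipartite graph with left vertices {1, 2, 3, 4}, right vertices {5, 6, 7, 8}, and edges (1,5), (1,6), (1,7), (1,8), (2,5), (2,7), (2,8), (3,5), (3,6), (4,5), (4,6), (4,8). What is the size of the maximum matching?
4 (matching: (1,8), (2,7), (3,6), (4,5); upper bound min(|L|,|R|) = min(4,4) = 4)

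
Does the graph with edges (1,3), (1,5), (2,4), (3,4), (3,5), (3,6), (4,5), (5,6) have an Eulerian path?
Yes (the graph is connected and exactly 2 vertices have odd degree: {2, 4}; any Eulerian path must start and end at those)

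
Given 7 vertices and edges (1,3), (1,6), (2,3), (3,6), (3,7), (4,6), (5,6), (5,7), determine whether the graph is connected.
Yes (BFS from 1 visits [1, 3, 6, 2, 7, 4, 5] — all 7 vertices reached)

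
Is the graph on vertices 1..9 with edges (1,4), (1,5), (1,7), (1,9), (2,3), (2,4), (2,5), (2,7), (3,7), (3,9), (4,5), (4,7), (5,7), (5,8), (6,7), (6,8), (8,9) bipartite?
No (odd cycle of length 3: 7 -> 1 -> 4 -> 7)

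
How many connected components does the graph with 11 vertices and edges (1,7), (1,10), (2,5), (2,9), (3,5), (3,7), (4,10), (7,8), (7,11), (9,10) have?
2 (components: {1, 2, 3, 4, 5, 7, 8, 9, 10, 11}, {6})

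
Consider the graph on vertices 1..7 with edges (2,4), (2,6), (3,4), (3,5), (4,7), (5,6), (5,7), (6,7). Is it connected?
No, it has 2 components: {1}, {2, 3, 4, 5, 6, 7}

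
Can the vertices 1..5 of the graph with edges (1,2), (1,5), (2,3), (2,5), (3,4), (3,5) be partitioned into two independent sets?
No (odd cycle of length 3: 5 -> 1 -> 2 -> 5)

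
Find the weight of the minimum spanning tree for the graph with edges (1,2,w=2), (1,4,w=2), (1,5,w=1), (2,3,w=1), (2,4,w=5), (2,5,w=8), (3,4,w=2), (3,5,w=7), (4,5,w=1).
5 (MST edges: (1,2,w=2), (1,5,w=1), (2,3,w=1), (4,5,w=1); sum of weights 2 + 1 + 1 + 1 = 5)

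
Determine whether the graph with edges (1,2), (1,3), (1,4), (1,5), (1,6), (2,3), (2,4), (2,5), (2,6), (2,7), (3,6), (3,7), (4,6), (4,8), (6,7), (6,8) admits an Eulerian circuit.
No (2 vertices have odd degree: {1, 7}; Eulerian circuit requires 0)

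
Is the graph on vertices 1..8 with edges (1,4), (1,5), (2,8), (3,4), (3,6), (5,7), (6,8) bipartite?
Yes. Partition: {1, 3, 7, 8}, {2, 4, 5, 6}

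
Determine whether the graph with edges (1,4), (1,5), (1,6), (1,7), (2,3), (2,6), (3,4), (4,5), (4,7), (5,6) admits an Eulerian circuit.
No (2 vertices have odd degree: {5, 6}; Eulerian circuit requires 0)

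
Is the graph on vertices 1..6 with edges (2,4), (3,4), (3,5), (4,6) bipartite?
Yes. Partition: {1, 2, 3, 6}, {4, 5}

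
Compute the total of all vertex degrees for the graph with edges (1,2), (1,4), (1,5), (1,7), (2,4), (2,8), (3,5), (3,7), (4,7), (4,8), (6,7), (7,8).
24 (handshake: sum of degrees = 2|E| = 2 x 12 = 24)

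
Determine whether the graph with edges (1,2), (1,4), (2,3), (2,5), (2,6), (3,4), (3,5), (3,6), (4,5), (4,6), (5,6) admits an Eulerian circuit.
Yes (the graph is connected and all 6 vertices have even degree)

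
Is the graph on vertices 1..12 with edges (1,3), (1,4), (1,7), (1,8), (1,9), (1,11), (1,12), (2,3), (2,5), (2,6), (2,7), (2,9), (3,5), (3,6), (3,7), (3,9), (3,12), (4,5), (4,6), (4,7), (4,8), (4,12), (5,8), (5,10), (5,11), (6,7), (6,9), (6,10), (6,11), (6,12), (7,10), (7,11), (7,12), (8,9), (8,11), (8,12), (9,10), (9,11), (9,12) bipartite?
No (odd cycle of length 3: 12 -> 1 -> 4 -> 12)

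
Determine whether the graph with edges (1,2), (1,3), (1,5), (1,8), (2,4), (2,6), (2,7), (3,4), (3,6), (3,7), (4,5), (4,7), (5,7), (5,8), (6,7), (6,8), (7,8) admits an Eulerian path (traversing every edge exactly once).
Yes — and in fact it has an Eulerian circuit (the graph is connected and all 8 vertices have even degree)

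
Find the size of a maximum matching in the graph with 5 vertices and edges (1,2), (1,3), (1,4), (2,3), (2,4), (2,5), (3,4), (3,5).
2 (matching: (1,4), (3,5); upper bound floor(n/2) = floor(5/2) = 2)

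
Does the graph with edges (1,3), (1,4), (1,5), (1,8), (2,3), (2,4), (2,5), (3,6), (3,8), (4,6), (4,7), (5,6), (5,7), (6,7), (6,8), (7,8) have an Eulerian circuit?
No (2 vertices have odd degree: {2, 6}; Eulerian circuit requires 0)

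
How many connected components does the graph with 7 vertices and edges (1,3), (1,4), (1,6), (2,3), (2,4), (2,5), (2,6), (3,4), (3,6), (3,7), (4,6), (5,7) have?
1 (components: {1, 2, 3, 4, 5, 6, 7})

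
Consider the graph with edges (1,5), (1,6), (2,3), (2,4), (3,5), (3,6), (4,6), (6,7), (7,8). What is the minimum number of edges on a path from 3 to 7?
2 (path: 3 -> 6 -> 7, 2 edges)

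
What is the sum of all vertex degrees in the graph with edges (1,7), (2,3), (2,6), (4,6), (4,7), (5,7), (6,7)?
14 (handshake: sum of degrees = 2|E| = 2 x 7 = 14)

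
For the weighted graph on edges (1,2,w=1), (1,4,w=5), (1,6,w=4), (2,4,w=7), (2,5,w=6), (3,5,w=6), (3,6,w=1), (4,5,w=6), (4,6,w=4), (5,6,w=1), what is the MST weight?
11 (MST edges: (1,2,w=1), (1,6,w=4), (3,6,w=1), (4,6,w=4), (5,6,w=1); sum of weights 1 + 4 + 1 + 4 + 1 = 11)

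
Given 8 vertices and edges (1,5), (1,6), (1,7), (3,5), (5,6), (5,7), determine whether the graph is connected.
No, it has 4 components: {1, 3, 5, 6, 7}, {2}, {4}, {8}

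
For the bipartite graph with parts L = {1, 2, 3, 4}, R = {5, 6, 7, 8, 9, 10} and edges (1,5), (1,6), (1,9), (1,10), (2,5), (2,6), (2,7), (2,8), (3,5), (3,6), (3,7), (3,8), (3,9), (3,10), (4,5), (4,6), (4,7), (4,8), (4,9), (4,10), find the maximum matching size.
4 (matching: (1,10), (2,8), (3,9), (4,7); upper bound min(|L|,|R|) = min(4,6) = 4)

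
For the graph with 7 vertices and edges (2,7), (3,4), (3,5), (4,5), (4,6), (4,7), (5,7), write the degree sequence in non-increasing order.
[4, 3, 3, 2, 1, 1, 0] (degrees: deg(1)=0, deg(2)=1, deg(3)=2, deg(4)=4, deg(5)=3, deg(6)=1, deg(7)=3)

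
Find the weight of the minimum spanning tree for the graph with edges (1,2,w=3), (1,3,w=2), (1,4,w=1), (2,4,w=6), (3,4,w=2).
6 (MST edges: (1,2,w=3), (1,3,w=2), (1,4,w=1); sum of weights 3 + 2 + 1 = 6)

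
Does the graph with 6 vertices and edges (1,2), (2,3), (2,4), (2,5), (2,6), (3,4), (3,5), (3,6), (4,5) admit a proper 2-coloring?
No (odd cycle of length 3: 4 -> 2 -> 3 -> 4)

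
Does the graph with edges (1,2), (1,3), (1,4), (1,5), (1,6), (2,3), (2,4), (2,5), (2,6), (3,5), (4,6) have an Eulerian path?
No (6 vertices have odd degree: {1, 2, 3, 4, 5, 6}; Eulerian path requires 0 or 2)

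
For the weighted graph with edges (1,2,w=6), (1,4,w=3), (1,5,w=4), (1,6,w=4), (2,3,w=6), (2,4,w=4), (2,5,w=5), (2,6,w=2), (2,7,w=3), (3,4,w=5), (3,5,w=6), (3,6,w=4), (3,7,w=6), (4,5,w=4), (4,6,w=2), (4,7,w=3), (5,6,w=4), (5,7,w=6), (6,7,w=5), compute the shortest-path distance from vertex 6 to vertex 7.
5 (path: 6 -> 7; weights 5 = 5)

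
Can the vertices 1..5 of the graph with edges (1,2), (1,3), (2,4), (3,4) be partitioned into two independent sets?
Yes. Partition: {1, 4, 5}, {2, 3}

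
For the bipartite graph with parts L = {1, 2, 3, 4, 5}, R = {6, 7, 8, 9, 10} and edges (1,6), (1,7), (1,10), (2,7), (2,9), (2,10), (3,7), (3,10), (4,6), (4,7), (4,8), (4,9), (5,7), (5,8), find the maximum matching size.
5 (matching: (1,10), (2,9), (3,7), (4,6), (5,8); upper bound min(|L|,|R|) = min(5,5) = 5)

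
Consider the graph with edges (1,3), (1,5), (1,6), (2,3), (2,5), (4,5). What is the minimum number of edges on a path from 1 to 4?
2 (path: 1 -> 5 -> 4, 2 edges)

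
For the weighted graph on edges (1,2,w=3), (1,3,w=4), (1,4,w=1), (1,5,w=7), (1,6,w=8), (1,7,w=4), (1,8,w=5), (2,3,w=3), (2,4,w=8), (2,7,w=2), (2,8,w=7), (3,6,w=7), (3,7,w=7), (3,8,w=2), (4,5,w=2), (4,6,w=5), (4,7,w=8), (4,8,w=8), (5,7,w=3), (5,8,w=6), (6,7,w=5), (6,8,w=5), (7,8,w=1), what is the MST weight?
16 (MST edges: (1,2,w=3), (1,4,w=1), (2,7,w=2), (3,8,w=2), (4,5,w=2), (4,6,w=5), (7,8,w=1); sum of weights 3 + 1 + 2 + 2 + 2 + 5 + 1 = 16)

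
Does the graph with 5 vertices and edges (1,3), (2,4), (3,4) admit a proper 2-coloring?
Yes. Partition: {1, 4, 5}, {2, 3}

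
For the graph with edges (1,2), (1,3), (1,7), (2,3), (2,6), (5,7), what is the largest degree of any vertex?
3 (attained at vertices 1, 2)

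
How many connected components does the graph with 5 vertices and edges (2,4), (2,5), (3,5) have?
2 (components: {1}, {2, 3, 4, 5})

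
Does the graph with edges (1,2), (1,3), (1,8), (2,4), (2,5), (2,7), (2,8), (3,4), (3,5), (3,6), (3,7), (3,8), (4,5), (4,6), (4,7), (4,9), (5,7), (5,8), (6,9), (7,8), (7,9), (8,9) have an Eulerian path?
No (4 vertices have odd degree: {1, 2, 5, 6}; Eulerian path requires 0 or 2)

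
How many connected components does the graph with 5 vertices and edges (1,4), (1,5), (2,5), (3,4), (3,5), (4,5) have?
1 (components: {1, 2, 3, 4, 5})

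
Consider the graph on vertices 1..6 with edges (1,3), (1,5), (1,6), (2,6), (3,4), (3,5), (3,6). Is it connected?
Yes (BFS from 1 visits [1, 3, 5, 6, 4, 2] — all 6 vertices reached)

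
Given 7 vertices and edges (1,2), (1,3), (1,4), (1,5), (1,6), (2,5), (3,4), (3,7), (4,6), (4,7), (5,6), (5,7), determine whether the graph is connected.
Yes (BFS from 1 visits [1, 2, 3, 4, 5, 6, 7] — all 7 vertices reached)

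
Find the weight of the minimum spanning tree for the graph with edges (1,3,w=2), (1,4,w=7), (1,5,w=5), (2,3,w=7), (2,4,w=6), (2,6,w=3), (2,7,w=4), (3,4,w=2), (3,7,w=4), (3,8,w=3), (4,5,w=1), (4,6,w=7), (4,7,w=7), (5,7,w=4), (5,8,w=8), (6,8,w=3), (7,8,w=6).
18 (MST edges: (1,3,w=2), (2,6,w=3), (2,7,w=4), (3,4,w=2), (3,8,w=3), (4,5,w=1), (6,8,w=3); sum of weights 2 + 3 + 4 + 2 + 3 + 1 + 3 = 18)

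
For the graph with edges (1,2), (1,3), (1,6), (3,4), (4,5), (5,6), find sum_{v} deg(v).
12 (handshake: sum of degrees = 2|E| = 2 x 6 = 12)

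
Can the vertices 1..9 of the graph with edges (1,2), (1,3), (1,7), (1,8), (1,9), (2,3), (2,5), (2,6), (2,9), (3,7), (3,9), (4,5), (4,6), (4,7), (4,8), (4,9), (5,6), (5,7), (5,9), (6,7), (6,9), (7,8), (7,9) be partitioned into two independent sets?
No (odd cycle of length 3: 8 -> 1 -> 7 -> 8)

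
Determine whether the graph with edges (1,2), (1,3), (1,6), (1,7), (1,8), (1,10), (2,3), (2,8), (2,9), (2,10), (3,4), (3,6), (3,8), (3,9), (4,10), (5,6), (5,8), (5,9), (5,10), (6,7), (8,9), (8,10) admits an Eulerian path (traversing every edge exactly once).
Yes (the graph is connected and exactly 2 vertices have odd degree: {2, 10}; any Eulerian path must start and end at those)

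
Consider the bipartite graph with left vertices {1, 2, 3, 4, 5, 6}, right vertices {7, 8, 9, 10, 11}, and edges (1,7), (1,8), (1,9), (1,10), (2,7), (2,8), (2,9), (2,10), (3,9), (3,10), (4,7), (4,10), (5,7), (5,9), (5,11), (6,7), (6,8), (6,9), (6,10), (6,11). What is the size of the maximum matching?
5 (matching: (1,10), (2,9), (4,7), (5,11), (6,8); upper bound min(|L|,|R|) = min(6,5) = 5)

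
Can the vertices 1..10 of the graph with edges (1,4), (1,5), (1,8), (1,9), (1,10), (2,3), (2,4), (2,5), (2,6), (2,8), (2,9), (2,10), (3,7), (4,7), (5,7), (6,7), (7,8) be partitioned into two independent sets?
Yes. Partition: {1, 2, 7}, {3, 4, 5, 6, 8, 9, 10}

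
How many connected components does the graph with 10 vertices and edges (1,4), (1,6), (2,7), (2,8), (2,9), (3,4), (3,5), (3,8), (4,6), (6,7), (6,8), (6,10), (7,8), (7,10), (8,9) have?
1 (components: {1, 2, 3, 4, 5, 6, 7, 8, 9, 10})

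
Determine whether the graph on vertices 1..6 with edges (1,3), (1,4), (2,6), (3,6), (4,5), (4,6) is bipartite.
Yes. Partition: {1, 5, 6}, {2, 3, 4}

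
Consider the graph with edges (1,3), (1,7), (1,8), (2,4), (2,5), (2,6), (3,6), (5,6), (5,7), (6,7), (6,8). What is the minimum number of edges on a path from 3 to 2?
2 (path: 3 -> 6 -> 2, 2 edges)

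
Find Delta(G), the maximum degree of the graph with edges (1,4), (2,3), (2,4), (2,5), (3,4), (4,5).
4 (attained at vertex 4)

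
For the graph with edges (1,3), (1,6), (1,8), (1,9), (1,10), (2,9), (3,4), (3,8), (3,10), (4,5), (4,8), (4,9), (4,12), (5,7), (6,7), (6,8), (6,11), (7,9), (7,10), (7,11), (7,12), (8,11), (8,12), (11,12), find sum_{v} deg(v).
48 (handshake: sum of degrees = 2|E| = 2 x 24 = 48)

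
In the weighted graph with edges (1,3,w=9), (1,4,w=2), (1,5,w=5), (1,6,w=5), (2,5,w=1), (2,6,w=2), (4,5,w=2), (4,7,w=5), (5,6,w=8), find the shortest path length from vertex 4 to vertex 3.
11 (path: 4 -> 1 -> 3; weights 2 + 9 = 11)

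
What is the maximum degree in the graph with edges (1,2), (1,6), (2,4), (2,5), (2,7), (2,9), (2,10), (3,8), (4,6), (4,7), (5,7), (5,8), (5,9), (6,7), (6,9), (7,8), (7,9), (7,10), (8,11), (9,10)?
7 (attained at vertex 7)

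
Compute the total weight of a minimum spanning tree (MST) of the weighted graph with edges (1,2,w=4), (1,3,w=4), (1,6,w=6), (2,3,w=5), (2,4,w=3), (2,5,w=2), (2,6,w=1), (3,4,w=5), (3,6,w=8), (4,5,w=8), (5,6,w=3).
14 (MST edges: (1,2,w=4), (1,3,w=4), (2,4,w=3), (2,5,w=2), (2,6,w=1); sum of weights 4 + 4 + 3 + 2 + 1 = 14)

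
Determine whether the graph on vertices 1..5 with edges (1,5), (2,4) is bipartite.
Yes. Partition: {1, 2, 3}, {4, 5}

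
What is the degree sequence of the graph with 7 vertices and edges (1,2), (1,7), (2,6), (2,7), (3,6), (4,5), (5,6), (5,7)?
[3, 3, 3, 3, 2, 1, 1] (degrees: deg(1)=2, deg(2)=3, deg(3)=1, deg(4)=1, deg(5)=3, deg(6)=3, deg(7)=3)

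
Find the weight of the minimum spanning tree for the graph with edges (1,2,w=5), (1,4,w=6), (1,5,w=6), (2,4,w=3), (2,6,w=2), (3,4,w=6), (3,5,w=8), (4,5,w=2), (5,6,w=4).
18 (MST edges: (1,2,w=5), (2,4,w=3), (2,6,w=2), (3,4,w=6), (4,5,w=2); sum of weights 5 + 3 + 2 + 6 + 2 = 18)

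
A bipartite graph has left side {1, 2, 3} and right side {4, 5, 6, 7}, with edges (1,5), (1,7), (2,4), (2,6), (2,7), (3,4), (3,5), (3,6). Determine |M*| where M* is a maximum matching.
3 (matching: (1,7), (2,6), (3,5); upper bound min(|L|,|R|) = min(3,4) = 3)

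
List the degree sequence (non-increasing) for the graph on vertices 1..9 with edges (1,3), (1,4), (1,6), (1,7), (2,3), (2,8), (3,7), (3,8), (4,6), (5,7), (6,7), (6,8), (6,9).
[5, 4, 4, 4, 3, 2, 2, 1, 1] (degrees: deg(1)=4, deg(2)=2, deg(3)=4, deg(4)=2, deg(5)=1, deg(6)=5, deg(7)=4, deg(8)=3, deg(9)=1)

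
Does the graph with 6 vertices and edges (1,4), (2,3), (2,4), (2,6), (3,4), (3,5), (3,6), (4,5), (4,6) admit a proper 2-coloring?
No (odd cycle of length 3: 3 -> 4 -> 6 -> 3)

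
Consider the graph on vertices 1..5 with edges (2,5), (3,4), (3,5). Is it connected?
No, it has 2 components: {1}, {2, 3, 4, 5}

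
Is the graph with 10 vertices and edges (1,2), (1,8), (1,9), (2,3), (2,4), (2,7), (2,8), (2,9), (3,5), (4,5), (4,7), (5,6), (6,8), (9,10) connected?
Yes (BFS from 1 visits [1, 2, 8, 9, 3, 4, 7, 6, 10, 5] — all 10 vertices reached)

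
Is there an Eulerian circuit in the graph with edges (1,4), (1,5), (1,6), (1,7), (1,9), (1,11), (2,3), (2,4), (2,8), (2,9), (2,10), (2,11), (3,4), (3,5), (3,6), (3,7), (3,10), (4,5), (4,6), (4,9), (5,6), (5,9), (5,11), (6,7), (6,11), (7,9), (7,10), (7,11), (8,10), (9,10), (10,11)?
Yes (the graph is connected and all 11 vertices have even degree)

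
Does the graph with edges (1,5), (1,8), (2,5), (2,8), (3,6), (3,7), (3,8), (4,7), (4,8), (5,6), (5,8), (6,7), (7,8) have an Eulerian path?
Yes (the graph is connected and exactly 2 vertices have odd degree: {3, 6}; any Eulerian path must start and end at those)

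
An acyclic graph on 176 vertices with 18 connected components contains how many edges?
158 (Each of the 18 component trees on V_i vertices has V_i - 1 edges; summing gives V - C = 176 - 18 = 158)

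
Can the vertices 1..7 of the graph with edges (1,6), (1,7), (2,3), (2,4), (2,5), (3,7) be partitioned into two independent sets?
Yes. Partition: {1, 3, 4, 5}, {2, 6, 7}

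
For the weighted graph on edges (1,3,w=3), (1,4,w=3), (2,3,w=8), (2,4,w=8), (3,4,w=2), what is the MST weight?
13 (MST edges: (1,4,w=3), (2,4,w=8), (3,4,w=2); sum of weights 3 + 8 + 2 = 13)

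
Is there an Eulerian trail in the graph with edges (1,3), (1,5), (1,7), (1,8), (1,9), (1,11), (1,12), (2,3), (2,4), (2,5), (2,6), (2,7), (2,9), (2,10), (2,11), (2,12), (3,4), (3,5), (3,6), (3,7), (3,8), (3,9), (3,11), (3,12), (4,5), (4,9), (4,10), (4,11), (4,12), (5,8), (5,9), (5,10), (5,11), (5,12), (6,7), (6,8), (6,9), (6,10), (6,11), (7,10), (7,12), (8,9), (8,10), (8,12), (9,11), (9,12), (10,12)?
No (10 vertices have odd degree: {1, 2, 4, 5, 6, 8, 9, 10, 11, 12}; Eulerian path requires 0 or 2)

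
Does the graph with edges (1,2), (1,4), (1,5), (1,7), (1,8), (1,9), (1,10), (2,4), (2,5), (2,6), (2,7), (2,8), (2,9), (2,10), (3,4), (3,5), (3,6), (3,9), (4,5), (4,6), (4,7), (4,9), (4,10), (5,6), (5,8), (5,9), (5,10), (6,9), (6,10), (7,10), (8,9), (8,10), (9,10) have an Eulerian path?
Yes (the graph is connected and exactly 2 vertices have odd degree: {1, 8}; any Eulerian path must start and end at those)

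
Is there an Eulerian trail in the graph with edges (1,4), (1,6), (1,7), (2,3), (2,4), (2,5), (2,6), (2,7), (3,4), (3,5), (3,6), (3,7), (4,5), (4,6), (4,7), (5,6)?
No (4 vertices have odd degree: {1, 2, 3, 6}; Eulerian path requires 0 or 2)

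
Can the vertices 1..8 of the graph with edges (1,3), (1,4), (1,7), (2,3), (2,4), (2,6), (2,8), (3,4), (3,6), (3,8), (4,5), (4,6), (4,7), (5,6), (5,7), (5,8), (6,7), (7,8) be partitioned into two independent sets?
No (odd cycle of length 3: 3 -> 1 -> 4 -> 3)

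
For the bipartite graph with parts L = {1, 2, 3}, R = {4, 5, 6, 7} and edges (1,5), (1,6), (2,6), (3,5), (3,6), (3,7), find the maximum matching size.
3 (matching: (1,5), (2,6), (3,7); upper bound min(|L|,|R|) = min(3,4) = 3)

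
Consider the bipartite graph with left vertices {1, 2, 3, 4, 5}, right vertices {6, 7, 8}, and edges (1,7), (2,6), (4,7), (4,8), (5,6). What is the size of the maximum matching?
3 (matching: (1,7), (2,6), (4,8); upper bound min(|L|,|R|) = min(5,3) = 3)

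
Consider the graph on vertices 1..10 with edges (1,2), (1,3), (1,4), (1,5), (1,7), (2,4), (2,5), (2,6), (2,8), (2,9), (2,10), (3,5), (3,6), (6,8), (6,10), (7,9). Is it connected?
Yes (BFS from 1 visits [1, 2, 3, 4, 5, 7, 6, 8, 9, 10] — all 10 vertices reached)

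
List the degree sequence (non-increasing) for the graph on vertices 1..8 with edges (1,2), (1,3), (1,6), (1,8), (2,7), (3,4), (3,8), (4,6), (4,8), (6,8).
[4, 4, 3, 3, 3, 2, 1, 0] (degrees: deg(1)=4, deg(2)=2, deg(3)=3, deg(4)=3, deg(5)=0, deg(6)=3, deg(7)=1, deg(8)=4)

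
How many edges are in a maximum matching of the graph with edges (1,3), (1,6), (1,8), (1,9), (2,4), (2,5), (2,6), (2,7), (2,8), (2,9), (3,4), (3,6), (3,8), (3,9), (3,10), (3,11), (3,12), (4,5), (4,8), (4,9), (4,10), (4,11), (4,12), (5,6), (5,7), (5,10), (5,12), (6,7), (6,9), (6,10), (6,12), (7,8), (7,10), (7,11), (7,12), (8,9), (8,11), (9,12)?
6 (matching: (1,3), (2,8), (4,5), (6,10), (7,11), (9,12); upper bound floor(n/2) = floor(12/2) = 6)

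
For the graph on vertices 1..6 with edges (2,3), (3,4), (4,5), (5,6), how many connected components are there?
2 (components: {1}, {2, 3, 4, 5, 6})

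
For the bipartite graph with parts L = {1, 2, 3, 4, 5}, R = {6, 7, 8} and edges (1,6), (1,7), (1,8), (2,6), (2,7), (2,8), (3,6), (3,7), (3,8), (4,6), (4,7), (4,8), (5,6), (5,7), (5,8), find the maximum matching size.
3 (matching: (1,8), (2,7), (3,6); upper bound min(|L|,|R|) = min(5,3) = 3)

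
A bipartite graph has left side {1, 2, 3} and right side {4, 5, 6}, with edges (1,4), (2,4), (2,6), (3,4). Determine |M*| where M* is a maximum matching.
2 (matching: (1,4), (2,6); upper bound min(|L|,|R|) = min(3,3) = 3)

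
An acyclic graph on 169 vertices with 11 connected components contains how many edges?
158 (Each of the 11 component trees on V_i vertices has V_i - 1 edges; summing gives V - C = 169 - 11 = 158)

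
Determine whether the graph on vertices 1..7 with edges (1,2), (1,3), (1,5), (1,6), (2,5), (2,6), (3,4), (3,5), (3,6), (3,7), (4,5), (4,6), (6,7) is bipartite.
No (odd cycle of length 3: 5 -> 1 -> 3 -> 5)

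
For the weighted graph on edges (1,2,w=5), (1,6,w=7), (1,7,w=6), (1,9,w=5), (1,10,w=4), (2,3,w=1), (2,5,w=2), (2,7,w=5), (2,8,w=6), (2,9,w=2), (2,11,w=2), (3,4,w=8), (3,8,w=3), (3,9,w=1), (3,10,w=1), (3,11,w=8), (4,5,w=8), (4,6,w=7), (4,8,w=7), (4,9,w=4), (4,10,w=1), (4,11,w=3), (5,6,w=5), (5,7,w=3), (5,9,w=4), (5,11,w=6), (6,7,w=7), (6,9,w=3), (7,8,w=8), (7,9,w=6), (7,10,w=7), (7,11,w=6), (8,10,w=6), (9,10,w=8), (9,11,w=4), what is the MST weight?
21 (MST edges: (1,10,w=4), (2,3,w=1), (2,5,w=2), (2,11,w=2), (3,8,w=3), (3,9,w=1), (3,10,w=1), (4,10,w=1), (5,7,w=3), (6,9,w=3); sum of weights 4 + 1 + 2 + 2 + 3 + 1 + 1 + 1 + 3 + 3 = 21)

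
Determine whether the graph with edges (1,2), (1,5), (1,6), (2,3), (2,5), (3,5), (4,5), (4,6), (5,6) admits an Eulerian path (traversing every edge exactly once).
No (4 vertices have odd degree: {1, 2, 5, 6}; Eulerian path requires 0 or 2)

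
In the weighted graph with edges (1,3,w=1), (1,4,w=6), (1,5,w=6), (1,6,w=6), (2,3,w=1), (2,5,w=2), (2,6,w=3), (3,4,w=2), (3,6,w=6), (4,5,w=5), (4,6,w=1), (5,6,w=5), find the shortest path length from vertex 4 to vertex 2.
3 (path: 4 -> 3 -> 2; weights 2 + 1 = 3)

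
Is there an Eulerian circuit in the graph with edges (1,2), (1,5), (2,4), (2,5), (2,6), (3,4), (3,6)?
Yes (the graph is connected and all 6 vertices have even degree)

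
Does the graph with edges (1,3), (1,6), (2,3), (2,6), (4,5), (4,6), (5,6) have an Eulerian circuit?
Yes (the graph is connected and all 6 vertices have even degree)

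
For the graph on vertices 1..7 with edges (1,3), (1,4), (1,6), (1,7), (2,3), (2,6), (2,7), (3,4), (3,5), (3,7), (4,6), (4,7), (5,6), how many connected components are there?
1 (components: {1, 2, 3, 4, 5, 6, 7})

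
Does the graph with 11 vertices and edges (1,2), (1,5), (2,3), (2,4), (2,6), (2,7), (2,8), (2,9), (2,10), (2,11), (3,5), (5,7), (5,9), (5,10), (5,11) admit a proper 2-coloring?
Yes. Partition: {1, 3, 4, 6, 7, 8, 9, 10, 11}, {2, 5}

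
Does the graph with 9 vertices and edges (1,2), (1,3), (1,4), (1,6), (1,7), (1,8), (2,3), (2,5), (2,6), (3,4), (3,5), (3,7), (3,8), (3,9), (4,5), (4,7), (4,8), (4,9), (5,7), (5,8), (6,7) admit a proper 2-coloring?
No (odd cycle of length 3: 3 -> 1 -> 8 -> 3)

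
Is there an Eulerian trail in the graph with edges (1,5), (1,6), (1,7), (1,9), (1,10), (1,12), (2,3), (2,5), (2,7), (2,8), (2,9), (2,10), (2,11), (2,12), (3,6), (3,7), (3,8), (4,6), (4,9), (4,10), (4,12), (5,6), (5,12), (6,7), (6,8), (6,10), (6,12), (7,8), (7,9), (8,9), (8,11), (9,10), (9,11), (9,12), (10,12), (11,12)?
Yes — and in fact it has an Eulerian circuit (the graph is connected and all 12 vertices have even degree)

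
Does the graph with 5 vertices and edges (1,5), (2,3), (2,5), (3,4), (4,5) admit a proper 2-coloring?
Yes. Partition: {1, 2, 4}, {3, 5}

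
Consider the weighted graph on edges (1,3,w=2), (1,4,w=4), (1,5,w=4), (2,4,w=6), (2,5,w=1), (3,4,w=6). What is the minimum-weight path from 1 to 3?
2 (path: 1 -> 3; weights 2 = 2)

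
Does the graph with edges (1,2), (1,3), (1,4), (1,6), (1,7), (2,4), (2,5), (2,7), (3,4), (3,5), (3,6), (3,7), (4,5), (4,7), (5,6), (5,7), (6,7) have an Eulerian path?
No (4 vertices have odd degree: {1, 3, 4, 5}; Eulerian path requires 0 or 2)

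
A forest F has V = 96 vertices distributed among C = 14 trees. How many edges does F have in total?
82 (Each of the 14 component trees on V_i vertices has V_i - 1 edges; summing gives V - C = 96 - 14 = 82)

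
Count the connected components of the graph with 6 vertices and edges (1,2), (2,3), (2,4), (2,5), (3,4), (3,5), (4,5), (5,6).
1 (components: {1, 2, 3, 4, 5, 6})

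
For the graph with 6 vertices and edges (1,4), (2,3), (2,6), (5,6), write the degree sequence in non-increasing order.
[2, 2, 1, 1, 1, 1] (degrees: deg(1)=1, deg(2)=2, deg(3)=1, deg(4)=1, deg(5)=1, deg(6)=2)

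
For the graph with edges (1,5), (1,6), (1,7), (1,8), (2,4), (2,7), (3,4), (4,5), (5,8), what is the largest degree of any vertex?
4 (attained at vertex 1)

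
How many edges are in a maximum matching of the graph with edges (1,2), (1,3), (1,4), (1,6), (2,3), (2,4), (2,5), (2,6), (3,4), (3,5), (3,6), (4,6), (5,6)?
3 (matching: (1,6), (2,5), (3,4); upper bound floor(n/2) = floor(6/2) = 3)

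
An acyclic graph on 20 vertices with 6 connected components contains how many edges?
14 (Each of the 6 component trees on V_i vertices has V_i - 1 edges; summing gives V - C = 20 - 6 = 14)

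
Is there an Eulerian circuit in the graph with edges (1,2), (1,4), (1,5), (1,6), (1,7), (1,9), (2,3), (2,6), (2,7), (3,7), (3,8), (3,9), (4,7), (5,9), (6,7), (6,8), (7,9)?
Yes (the graph is connected and all 9 vertices have even degree)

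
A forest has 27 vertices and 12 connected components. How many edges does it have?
15 (Each of the 12 component trees on V_i vertices has V_i - 1 edges; summing gives V - C = 27 - 12 = 15)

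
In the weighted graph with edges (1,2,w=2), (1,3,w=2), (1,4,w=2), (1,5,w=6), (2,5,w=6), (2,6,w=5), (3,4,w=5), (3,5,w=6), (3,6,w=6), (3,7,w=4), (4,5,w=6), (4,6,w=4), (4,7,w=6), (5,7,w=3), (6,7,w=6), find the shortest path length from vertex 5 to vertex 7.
3 (path: 5 -> 7; weights 3 = 3)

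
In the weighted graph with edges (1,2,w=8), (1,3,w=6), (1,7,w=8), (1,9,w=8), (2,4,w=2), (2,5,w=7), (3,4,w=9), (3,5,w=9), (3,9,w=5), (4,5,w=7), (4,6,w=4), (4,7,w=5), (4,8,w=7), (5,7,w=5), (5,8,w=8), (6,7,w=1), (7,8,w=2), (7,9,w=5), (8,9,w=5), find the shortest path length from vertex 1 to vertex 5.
13 (path: 1 -> 7 -> 5; weights 8 + 5 = 13)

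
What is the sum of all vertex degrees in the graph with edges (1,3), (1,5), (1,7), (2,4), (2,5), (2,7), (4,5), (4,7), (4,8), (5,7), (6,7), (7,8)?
24 (handshake: sum of degrees = 2|E| = 2 x 12 = 24)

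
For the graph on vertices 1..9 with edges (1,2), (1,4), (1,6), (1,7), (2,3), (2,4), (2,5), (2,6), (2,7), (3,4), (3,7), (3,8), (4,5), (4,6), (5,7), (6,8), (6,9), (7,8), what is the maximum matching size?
4 (matching: (1,4), (3,8), (5,7), (6,9); upper bound floor(n/2) = floor(9/2) = 4)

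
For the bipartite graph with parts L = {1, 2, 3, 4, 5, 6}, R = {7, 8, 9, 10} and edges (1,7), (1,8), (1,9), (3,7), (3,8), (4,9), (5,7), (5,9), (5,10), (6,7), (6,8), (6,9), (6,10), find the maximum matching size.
4 (matching: (1,9), (3,8), (5,10), (6,7); upper bound min(|L|,|R|) = min(6,4) = 4)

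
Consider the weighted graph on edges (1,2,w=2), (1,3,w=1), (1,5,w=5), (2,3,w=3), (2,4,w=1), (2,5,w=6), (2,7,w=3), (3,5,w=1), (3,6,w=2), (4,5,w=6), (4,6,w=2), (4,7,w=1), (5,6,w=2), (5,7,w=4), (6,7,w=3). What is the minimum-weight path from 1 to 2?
2 (path: 1 -> 2; weights 2 = 2)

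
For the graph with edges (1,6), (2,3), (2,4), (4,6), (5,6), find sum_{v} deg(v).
10 (handshake: sum of degrees = 2|E| = 2 x 5 = 10)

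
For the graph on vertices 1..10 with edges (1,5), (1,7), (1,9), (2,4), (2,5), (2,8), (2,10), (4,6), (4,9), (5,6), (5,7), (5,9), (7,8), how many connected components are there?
2 (components: {1, 2, 4, 5, 6, 7, 8, 9, 10}, {3})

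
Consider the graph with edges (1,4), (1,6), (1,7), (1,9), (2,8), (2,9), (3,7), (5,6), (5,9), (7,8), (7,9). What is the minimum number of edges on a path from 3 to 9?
2 (path: 3 -> 7 -> 9, 2 edges)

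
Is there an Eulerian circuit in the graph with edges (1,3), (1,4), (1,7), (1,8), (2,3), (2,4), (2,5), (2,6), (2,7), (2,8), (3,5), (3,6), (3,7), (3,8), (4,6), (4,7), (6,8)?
Yes (the graph is connected and all 8 vertices have even degree)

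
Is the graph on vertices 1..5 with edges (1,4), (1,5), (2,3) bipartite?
Yes. Partition: {1, 2}, {3, 4, 5}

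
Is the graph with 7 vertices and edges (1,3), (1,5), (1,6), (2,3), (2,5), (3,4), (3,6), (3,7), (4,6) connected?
Yes (BFS from 1 visits [1, 3, 5, 6, 2, 4, 7] — all 7 vertices reached)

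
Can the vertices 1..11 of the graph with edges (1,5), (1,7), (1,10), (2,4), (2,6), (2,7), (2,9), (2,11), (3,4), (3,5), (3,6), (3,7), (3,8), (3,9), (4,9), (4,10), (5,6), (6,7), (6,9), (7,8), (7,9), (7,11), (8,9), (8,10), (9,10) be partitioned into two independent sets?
No (odd cycle of length 3: 3 -> 7 -> 8 -> 3)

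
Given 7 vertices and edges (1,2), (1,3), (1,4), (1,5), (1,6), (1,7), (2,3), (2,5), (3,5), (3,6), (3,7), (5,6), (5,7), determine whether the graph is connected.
Yes (BFS from 1 visits [1, 2, 3, 4, 5, 6, 7] — all 7 vertices reached)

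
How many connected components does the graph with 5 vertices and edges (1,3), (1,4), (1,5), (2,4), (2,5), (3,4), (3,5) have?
1 (components: {1, 2, 3, 4, 5})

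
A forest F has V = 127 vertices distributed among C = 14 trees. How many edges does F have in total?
113 (Each of the 14 component trees on V_i vertices has V_i - 1 edges; summing gives V - C = 127 - 14 = 113)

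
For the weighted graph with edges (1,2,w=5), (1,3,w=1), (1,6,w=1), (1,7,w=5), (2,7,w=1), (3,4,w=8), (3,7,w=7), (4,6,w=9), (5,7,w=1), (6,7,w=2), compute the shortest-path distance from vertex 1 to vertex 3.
1 (path: 1 -> 3; weights 1 = 1)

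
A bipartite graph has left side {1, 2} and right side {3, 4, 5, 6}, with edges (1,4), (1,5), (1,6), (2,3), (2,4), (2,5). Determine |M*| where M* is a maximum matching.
2 (matching: (1,6), (2,5); upper bound min(|L|,|R|) = min(2,4) = 2)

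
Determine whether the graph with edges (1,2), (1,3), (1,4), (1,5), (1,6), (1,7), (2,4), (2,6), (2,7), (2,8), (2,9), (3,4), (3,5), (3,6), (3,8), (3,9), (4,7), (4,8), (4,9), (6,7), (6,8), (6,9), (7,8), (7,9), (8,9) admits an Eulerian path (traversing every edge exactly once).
Yes — and in fact it has an Eulerian circuit (the graph is connected and all 9 vertices have even degree)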